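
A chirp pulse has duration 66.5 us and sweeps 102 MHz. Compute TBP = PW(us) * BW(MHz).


TBP = 66.5 * 102 = 6783.0

6783.0


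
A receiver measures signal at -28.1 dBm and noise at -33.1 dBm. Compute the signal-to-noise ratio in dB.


SNR = -28.1 - (-33.1) = 5.0 dB

5.0 dB


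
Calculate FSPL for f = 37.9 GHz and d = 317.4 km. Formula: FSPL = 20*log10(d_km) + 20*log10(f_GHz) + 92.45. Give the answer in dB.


20*log10(317.4) = 50.03
20*log10(37.9) = 31.57
FSPL = 174.1 dB

174.1 dB


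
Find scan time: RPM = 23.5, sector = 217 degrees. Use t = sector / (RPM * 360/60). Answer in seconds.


t = 217 / (23.5 * 360) * 60 = 1.54 s

1.54 s


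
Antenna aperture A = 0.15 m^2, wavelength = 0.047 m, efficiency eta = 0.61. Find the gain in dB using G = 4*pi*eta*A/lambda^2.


G_linear = 4*pi*0.61*0.15/0.047^2 = 520.52
G_dB = 10*log10(520.52) = 27.2 dB

27.2 dB


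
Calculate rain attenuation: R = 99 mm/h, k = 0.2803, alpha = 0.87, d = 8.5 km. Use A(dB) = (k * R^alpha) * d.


gamma = 0.2803 * 99^0.87 = 15.269532 dB/km
A = 15.269532 * 8.5 = 129.79 dB

129.79 dB


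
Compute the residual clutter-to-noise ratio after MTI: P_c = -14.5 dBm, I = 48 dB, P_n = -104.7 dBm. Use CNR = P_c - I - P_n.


CNR = -14.5 - 48 - (-104.7) = 42.2 dB

42.2 dB


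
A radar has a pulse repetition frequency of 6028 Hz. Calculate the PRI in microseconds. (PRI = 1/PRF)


PRI = 1/6028 = 0.0001658925 s = 165.9 us

165.9 us


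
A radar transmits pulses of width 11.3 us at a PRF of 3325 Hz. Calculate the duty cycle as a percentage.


DC = 11.3e-6 * 3325 * 100 = 3.76%

3.76%


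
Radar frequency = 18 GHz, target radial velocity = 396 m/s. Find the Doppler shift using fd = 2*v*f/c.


fd = 2 * 396 * 18000000000.0 / 3e8 = 47520.0 Hz

47520.0 Hz


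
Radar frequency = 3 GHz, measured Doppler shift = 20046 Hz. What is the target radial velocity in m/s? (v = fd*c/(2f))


v = 20046 * 3e8 / (2 * 3000000000.0) = 1002.3 m/s

1002.3 m/s


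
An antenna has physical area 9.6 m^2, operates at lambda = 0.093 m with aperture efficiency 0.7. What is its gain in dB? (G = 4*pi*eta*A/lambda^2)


G_linear = 4*pi*0.7*9.6/0.093^2 = 9763.67
G_dB = 10*log10(9763.67) = 39.9 dB

39.9 dB


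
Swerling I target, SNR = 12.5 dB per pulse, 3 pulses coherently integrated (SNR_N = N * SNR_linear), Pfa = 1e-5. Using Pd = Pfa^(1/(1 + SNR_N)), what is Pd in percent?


SNR_lin = 10^(12.5/10) = 17.78279
SNR_N = 3 * 17.78279 = 53.34837
1/(1 + SNR_N) = 1/54.34837 = 0.0183998
Pd = (1e-5)^0.0183998 = 0.8091
Pd = 80.9%

80.9%


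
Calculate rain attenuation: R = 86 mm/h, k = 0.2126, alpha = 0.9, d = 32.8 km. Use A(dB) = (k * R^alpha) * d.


gamma = 0.2126 * 86^0.9 = 11.711482 dB/km
A = 11.711482 * 32.8 = 384.14 dB

384.14 dB


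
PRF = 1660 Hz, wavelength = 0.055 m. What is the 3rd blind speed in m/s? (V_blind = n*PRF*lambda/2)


V_blind = 3 * 1660 * 0.055 / 2 = 137.0 m/s

137.0 m/s


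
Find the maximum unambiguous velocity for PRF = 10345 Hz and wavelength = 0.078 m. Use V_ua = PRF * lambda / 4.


V_ua = 10345 * 0.078 / 4 = 201.7 m/s

201.7 m/s


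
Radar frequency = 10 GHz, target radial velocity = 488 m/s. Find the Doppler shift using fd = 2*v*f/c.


fd = 2 * 488 * 10000000000.0 / 3e8 = 32533.3 Hz

32533.3 Hz


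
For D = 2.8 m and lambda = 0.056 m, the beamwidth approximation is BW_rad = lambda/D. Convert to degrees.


BW_rad = 0.056 / 2.8 = 0.02
BW_deg = 1.15 degrees

1.15 degrees


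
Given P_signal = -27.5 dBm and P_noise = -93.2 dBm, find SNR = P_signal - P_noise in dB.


SNR = -27.5 - (-93.2) = 65.7 dB

65.7 dB


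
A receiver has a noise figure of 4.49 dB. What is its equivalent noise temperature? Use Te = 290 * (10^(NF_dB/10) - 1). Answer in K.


NF_lin = 10^(4.49/10) = 2.811901
Te = 290 * (2.811901 - 1) = 525.5 K

525.5 K


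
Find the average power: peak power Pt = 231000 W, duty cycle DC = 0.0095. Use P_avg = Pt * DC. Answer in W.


P_avg = 231000 * 0.0095 = 2194.5 W

2194.5 W


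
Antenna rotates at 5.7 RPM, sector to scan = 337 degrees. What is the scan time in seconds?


t = 337 / (5.7 * 360) * 60 = 9.85 s

9.85 s


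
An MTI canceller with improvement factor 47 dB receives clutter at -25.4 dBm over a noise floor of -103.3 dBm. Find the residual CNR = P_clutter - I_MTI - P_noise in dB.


CNR = -25.4 - 47 - (-103.3) = 30.9 dB

30.9 dB


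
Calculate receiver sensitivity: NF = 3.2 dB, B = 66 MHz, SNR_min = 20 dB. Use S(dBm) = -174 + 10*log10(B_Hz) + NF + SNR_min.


10*log10(66000000.0) = 78.2
S = -174 + 78.2 + 3.2 + 20 = -72.6 dBm

-72.6 dBm


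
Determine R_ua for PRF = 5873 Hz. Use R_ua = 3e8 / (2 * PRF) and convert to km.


R_ua = 3e8 / (2 * 5873) = 25540.6 m = 25.5 km

25.5 km


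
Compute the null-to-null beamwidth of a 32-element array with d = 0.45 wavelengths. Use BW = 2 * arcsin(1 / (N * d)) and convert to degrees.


1/(N*d) = 1/(32*0.45) = 0.069444
BW = 2*arcsin(0.069444) = 8.0 degrees

8.0 degrees


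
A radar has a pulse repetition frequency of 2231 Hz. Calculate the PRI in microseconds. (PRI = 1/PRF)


PRI = 1/2231 = 0.0004482295 s = 448.2 us

448.2 us


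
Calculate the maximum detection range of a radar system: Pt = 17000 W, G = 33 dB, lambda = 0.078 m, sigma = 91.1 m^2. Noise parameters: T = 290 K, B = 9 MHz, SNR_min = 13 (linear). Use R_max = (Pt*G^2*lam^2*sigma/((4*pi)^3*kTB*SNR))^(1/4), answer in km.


G_lin = 10^(33/10) = 1995.262315
R^4 = 17000 * 1995.262315^2 * 0.078^2 * 91.1 / ((4*pi)^3 * 1.38e-23 * 290 * 9000000.0 * 13)
R^4 = 4.03705e19 m^4
R_max = (4.03705e19)^(1/4) = 79710.6 m = 79.7 km

79.7 km


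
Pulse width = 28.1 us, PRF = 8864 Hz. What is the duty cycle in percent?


DC = 28.1e-6 * 8864 * 100 = 24.91%

24.91%


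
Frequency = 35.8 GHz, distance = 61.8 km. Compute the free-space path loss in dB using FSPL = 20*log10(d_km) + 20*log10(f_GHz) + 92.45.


20*log10(61.8) = 35.82
20*log10(35.8) = 31.08
FSPL = 159.3 dB

159.3 dB


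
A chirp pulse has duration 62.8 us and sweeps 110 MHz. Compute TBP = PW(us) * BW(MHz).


TBP = 62.8 * 110 = 6908.0

6908.0


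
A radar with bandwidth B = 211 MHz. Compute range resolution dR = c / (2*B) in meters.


dR = 3e8 / (2 * 211000000.0) = 0.71 m

0.71 m


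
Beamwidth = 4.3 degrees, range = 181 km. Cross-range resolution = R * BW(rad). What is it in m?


BW_rad = 0.075049158
CR = 181000 * 0.075049158 = 13583.9 m

13583.9 m


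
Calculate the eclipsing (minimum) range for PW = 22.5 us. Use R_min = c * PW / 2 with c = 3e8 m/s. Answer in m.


R_min = 3e8 * 22.5e-6 / 2 = 3375.0 m

3375.0 m


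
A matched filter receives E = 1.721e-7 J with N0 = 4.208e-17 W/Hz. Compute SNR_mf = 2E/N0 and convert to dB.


SNR_lin = 2 * 1.721e-7 / 4.208e-17 = 8.18e9
SNR_dB = 10*log10(8.18e9) = 99.1 dB

99.1 dB


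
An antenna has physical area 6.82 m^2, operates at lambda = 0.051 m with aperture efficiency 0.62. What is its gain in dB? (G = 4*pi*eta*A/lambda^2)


G_linear = 4*pi*0.62*6.82/0.051^2 = 20428.93
G_dB = 10*log10(20428.93) = 43.1 dB

43.1 dB


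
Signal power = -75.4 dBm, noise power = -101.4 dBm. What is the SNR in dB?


SNR = -75.4 - (-101.4) = 26.0 dB

26.0 dB


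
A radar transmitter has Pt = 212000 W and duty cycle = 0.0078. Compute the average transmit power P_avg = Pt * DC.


P_avg = 212000 * 0.0078 = 1653.6 W

1653.6 W


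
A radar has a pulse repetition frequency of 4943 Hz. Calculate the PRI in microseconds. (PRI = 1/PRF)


PRI = 1/4943 = 0.0002023063 s = 202.3 us

202.3 us


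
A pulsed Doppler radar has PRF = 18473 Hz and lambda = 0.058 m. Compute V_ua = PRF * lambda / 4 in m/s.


V_ua = 18473 * 0.058 / 4 = 267.9 m/s

267.9 m/s


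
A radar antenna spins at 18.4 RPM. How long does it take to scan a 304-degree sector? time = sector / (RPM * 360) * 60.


t = 304 / (18.4 * 360) * 60 = 2.75 s

2.75 s


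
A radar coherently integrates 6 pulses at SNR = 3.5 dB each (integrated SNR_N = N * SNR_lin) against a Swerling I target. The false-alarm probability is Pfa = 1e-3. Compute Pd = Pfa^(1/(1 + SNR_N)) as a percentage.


SNR_lin = 10^(3.5/10) = 2.23872
SNR_N = 6 * 2.23872 = 13.43232
1/(1 + SNR_N) = 1/14.43232 = 0.0692889
Pd = (1e-3)^0.0692889 = 0.61963
Pd = 62.0%

62.0%


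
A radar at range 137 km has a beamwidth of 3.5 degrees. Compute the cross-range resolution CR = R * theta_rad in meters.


BW_rad = 0.061086524
CR = 137000 * 0.061086524 = 8368.9 m

8368.9 m


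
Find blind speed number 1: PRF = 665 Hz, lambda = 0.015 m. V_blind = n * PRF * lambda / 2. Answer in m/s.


V_blind = 1 * 665 * 0.015 / 2 = 5.0 m/s

5.0 m/s


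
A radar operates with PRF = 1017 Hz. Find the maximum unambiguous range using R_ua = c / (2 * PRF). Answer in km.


R_ua = 3e8 / (2 * 1017) = 147492.6 m = 147.5 km

147.5 km


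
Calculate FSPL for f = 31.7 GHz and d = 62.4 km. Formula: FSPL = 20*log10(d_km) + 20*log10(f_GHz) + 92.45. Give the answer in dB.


20*log10(62.4) = 35.9
20*log10(31.7) = 30.02
FSPL = 158.4 dB

158.4 dB


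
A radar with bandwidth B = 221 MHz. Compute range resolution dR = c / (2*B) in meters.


dR = 3e8 / (2 * 221000000.0) = 0.68 m

0.68 m


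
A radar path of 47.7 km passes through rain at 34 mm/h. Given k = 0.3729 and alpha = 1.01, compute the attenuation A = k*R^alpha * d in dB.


gamma = 0.3729 * 34^1.01 = 13.13367 dB/km
A = 13.13367 * 47.7 = 626.48 dB

626.48 dB


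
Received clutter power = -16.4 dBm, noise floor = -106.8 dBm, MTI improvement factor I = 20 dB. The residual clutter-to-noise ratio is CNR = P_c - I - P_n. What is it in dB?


CNR = -16.4 - 20 - (-106.8) = 70.4 dB

70.4 dB


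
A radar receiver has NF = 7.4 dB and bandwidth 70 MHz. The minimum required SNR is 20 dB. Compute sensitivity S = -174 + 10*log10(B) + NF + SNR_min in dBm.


10*log10(70000000.0) = 78.45
S = -174 + 78.45 + 7.4 + 20 = -68.1 dBm

-68.1 dBm


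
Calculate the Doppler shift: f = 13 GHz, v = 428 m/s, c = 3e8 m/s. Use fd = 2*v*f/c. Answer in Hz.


fd = 2 * 428 * 13000000000.0 / 3e8 = 37093.3 Hz

37093.3 Hz


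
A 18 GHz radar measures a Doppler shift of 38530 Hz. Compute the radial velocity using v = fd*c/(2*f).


v = 38530 * 3e8 / (2 * 18000000000.0) = 321.1 m/s

321.1 m/s


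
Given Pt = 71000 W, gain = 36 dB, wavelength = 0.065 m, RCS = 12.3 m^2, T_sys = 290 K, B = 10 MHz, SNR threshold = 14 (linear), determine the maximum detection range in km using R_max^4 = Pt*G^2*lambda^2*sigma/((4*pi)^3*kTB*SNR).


G_lin = 10^(36/10) = 3981.071706
R^4 = 71000 * 3981.071706^2 * 0.065^2 * 12.3 / ((4*pi)^3 * 1.38e-23 * 290 * 10000000.0 * 14)
R^4 = 5.25963e19 m^4
R_max = (5.25963e19)^(1/4) = 85160.6 m = 85.2 km

85.2 km


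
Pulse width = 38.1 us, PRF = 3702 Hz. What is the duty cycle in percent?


DC = 38.1e-6 * 3702 * 100 = 14.1%

14.1%


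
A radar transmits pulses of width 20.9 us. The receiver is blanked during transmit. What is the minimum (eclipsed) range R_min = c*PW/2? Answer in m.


R_min = 3e8 * 20.9e-6 / 2 = 3135.0 m

3135.0 m


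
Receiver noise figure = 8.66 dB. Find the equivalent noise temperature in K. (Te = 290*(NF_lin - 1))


NF_lin = 10^(8.66/10) = 7.345139
Te = 290 * (7.345139 - 1) = 1840.1 K

1840.1 K


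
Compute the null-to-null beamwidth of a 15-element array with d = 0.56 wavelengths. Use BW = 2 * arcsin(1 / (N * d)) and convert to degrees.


1/(N*d) = 1/(15*0.56) = 0.119048
BW = 2*arcsin(0.119048) = 13.7 degrees

13.7 degrees


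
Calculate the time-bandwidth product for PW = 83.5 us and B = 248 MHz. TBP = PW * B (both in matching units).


TBP = 83.5 * 248 = 20708.0

20708.0


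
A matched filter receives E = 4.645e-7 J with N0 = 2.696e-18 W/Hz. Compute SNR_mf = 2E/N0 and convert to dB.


SNR_lin = 2 * 4.645e-7 / 2.696e-18 = 3.446e11
SNR_dB = 10*log10(3.446e11) = 115.4 dB

115.4 dB


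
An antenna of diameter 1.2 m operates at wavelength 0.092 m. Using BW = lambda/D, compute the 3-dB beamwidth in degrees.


BW_rad = 0.092 / 1.2 = 0.076667
BW_deg = 4.39 degrees

4.39 degrees


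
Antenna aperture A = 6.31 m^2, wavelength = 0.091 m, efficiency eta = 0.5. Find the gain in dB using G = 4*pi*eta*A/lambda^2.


G_linear = 4*pi*0.5*6.31/0.091^2 = 4787.69
G_dB = 10*log10(4787.69) = 36.8 dB

36.8 dB


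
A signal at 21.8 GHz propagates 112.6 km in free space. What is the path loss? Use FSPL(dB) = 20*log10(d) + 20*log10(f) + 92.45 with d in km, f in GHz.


20*log10(112.6) = 41.03
20*log10(21.8) = 26.77
FSPL = 160.2 dB

160.2 dB


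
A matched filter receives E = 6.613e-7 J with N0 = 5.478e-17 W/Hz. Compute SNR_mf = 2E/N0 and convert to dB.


SNR_lin = 2 * 6.613e-7 / 5.478e-17 = 2.414e10
SNR_dB = 10*log10(2.414e10) = 103.8 dB

103.8 dB


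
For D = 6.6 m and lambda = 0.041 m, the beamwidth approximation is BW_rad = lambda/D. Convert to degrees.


BW_rad = 0.041 / 6.6 = 0.006212
BW_deg = 0.36 degrees

0.36 degrees


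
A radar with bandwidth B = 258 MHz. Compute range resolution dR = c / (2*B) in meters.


dR = 3e8 / (2 * 258000000.0) = 0.58 m

0.58 m


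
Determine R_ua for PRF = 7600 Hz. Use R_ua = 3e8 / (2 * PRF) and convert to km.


R_ua = 3e8 / (2 * 7600) = 19736.8 m = 19.7 km

19.7 km


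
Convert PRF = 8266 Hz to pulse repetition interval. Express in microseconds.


PRI = 1/8266 = 0.0001209775 s = 121.0 us

121.0 us


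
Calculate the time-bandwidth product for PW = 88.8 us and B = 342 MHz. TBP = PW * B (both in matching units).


TBP = 88.8 * 342 = 30369.6

30369.6


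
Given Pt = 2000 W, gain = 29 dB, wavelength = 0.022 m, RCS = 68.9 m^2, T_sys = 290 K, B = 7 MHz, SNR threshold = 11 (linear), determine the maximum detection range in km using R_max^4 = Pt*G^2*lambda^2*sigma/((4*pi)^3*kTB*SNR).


G_lin = 10^(29/10) = 794.328235
R^4 = 2000 * 794.328235^2 * 0.022^2 * 68.9 / ((4*pi)^3 * 1.38e-23 * 290 * 7000000.0 * 11)
R^4 = 6.88172e16 m^4
R_max = (6.88172e16)^(1/4) = 16196.6 m = 16.2 km

16.2 km


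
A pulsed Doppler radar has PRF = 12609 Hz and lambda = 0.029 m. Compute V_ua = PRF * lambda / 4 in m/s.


V_ua = 12609 * 0.029 / 4 = 91.4 m/s

91.4 m/s


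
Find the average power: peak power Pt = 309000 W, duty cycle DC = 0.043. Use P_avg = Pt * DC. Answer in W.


P_avg = 309000 * 0.043 = 13287.0 W

13287.0 W


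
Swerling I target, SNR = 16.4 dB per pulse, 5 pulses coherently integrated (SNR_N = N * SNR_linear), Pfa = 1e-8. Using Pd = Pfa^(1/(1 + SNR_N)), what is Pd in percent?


SNR_lin = 10^(16.4/10) = 43.65158
SNR_N = 5 * 43.65158 = 218.2579
1/(1 + SNR_N) = 1/219.2579 = 0.0045608
Pd = (1e-8)^0.0045608 = 0.91942
Pd = 91.9%

91.9%


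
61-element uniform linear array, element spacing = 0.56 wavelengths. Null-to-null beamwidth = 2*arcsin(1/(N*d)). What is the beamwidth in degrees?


1/(N*d) = 1/(61*0.56) = 0.029274
BW = 2*arcsin(0.029274) = 3.4 degrees

3.4 degrees


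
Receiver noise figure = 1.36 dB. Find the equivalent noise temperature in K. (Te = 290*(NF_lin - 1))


NF_lin = 10^(1.36/10) = 1.367729
Te = 290 * (1.367729 - 1) = 106.6 K

106.6 K


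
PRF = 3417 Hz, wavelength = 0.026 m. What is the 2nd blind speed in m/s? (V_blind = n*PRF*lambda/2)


V_blind = 2 * 3417 * 0.026 / 2 = 88.8 m/s

88.8 m/s


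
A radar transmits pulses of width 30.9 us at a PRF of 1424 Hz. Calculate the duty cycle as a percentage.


DC = 30.9e-6 * 1424 * 100 = 4.4%

4.4%


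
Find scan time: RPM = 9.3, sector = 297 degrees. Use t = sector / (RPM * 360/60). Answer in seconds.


t = 297 / (9.3 * 360) * 60 = 5.32 s

5.32 s


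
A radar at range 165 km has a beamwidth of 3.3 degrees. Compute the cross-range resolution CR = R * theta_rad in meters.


BW_rad = 0.057595865
CR = 165000 * 0.057595865 = 9503.3 m

9503.3 m


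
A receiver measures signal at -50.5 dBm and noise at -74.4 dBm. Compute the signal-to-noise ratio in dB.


SNR = -50.5 - (-74.4) = 23.9 dB

23.9 dB


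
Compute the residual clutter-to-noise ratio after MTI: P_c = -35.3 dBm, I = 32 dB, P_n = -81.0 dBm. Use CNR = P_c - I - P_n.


CNR = -35.3 - 32 - (-81.0) = 13.7 dB

13.7 dB


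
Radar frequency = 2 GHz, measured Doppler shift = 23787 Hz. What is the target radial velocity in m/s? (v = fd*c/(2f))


v = 23787 * 3e8 / (2 * 2000000000.0) = 1784.0 m/s

1784.0 m/s


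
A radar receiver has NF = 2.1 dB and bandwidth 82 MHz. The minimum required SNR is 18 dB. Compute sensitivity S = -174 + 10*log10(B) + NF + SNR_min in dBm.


10*log10(82000000.0) = 79.14
S = -174 + 79.14 + 2.1 + 18 = -74.8 dBm

-74.8 dBm


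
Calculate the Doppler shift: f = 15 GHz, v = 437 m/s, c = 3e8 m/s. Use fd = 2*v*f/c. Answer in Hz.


fd = 2 * 437 * 15000000000.0 / 3e8 = 43700.0 Hz

43700.0 Hz


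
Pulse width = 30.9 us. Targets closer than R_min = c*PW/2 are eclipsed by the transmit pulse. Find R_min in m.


R_min = 3e8 * 30.9e-6 / 2 = 4635.0 m

4635.0 m


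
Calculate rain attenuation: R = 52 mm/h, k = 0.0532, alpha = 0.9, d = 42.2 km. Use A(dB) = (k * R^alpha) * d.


gamma = 0.0532 * 52^0.9 = 1.863437 dB/km
A = 1.863437 * 42.2 = 78.64 dB

78.64 dB


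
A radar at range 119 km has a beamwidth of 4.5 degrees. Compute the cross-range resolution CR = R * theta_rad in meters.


BW_rad = 0.078539816
CR = 119000 * 0.078539816 = 9346.2 m

9346.2 m


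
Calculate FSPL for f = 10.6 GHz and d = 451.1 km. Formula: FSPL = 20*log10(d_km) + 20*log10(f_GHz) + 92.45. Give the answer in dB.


20*log10(451.1) = 53.09
20*log10(10.6) = 20.51
FSPL = 166.0 dB

166.0 dB


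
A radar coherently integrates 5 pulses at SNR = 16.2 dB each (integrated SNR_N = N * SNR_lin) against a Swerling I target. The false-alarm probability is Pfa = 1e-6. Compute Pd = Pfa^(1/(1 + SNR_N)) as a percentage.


SNR_lin = 10^(16.2/10) = 41.68694
SNR_N = 5 * 41.68694 = 208.4347
1/(1 + SNR_N) = 1/209.4347 = 0.0047748
Pd = (1e-6)^0.0047748 = 0.93616
Pd = 93.6%

93.6%


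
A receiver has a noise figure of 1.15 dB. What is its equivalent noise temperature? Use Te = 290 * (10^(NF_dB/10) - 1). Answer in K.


NF_lin = 10^(1.15/10) = 1.303167
Te = 290 * (1.303167 - 1) = 87.9 K

87.9 K


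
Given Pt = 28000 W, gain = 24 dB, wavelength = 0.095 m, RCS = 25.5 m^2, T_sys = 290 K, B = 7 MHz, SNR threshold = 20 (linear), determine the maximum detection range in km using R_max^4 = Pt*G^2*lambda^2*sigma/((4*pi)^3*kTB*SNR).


G_lin = 10^(24/10) = 251.188643
R^4 = 28000 * 251.188643^2 * 0.095^2 * 25.5 / ((4*pi)^3 * 1.38e-23 * 290 * 7000000.0 * 20)
R^4 = 3.65688e17 m^4
R_max = (3.65688e17)^(1/4) = 24591.1 m = 24.6 km

24.6 km


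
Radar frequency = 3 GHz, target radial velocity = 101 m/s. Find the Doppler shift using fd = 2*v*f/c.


fd = 2 * 101 * 3000000000.0 / 3e8 = 2020.0 Hz

2020.0 Hz


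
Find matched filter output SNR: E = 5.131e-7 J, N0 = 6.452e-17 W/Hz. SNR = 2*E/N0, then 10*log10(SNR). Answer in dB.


SNR_lin = 2 * 5.131e-7 / 6.452e-17 = 1.591e10
SNR_dB = 10*log10(1.591e10) = 102.0 dB

102.0 dB


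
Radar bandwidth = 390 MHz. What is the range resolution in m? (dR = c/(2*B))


dR = 3e8 / (2 * 390000000.0) = 0.38 m

0.38 m


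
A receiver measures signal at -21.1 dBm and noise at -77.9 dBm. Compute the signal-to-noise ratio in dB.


SNR = -21.1 - (-77.9) = 56.8 dB

56.8 dB


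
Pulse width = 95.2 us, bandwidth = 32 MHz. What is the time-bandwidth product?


TBP = 95.2 * 32 = 3046.4

3046.4


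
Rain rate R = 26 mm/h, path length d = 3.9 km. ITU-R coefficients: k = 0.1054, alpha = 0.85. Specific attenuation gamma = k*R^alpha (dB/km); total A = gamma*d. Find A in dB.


gamma = 0.1054 * 26^0.85 = 1.681001 dB/km
A = 1.681001 * 3.9 = 6.56 dB

6.56 dB


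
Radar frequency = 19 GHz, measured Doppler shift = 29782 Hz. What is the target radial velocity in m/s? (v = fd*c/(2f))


v = 29782 * 3e8 / (2 * 19000000000.0) = 235.1 m/s

235.1 m/s


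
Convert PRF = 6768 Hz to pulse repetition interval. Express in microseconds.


PRI = 1/6768 = 0.0001477541 s = 147.8 us

147.8 us


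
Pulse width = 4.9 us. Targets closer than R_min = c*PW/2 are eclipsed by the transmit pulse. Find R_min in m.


R_min = 3e8 * 4.9e-6 / 2 = 735.0 m

735.0 m


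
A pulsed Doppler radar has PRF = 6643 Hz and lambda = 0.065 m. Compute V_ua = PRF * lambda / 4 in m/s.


V_ua = 6643 * 0.065 / 4 = 107.9 m/s

107.9 m/s


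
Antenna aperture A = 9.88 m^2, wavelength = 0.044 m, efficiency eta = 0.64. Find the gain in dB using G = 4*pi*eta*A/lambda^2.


G_linear = 4*pi*0.64*9.88/0.044^2 = 41043.22
G_dB = 10*log10(41043.22) = 46.1 dB

46.1 dB


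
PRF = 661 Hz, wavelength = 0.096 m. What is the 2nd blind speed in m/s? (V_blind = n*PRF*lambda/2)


V_blind = 2 * 661 * 0.096 / 2 = 63.5 m/s

63.5 m/s


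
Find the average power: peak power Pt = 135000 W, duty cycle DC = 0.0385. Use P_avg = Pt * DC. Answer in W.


P_avg = 135000 * 0.0385 = 5197.5 W

5197.5 W


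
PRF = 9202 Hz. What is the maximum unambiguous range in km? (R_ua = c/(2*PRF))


R_ua = 3e8 / (2 * 9202) = 16300.8 m = 16.3 km

16.3 km


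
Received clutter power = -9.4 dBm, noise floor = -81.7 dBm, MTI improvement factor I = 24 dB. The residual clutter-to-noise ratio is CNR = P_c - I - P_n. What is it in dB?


CNR = -9.4 - 24 - (-81.7) = 48.3 dB

48.3 dB


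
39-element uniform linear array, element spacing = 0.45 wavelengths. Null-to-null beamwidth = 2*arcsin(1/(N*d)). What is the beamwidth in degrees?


1/(N*d) = 1/(39*0.45) = 0.05698
BW = 2*arcsin(0.05698) = 6.5 degrees

6.5 degrees


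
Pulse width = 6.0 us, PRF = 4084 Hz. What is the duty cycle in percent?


DC = 6.0e-6 * 4084 * 100 = 2.45%

2.45%


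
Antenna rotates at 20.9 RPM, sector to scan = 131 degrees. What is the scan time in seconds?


t = 131 / (20.9 * 360) * 60 = 1.04 s

1.04 s


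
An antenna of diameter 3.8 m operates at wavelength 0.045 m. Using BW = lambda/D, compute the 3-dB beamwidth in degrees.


BW_rad = 0.045 / 3.8 = 0.011842
BW_deg = 0.68 degrees

0.68 degrees


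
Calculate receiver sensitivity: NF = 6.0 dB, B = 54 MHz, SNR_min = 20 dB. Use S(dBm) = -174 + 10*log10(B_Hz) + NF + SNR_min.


10*log10(54000000.0) = 77.32
S = -174 + 77.32 + 6.0 + 20 = -70.7 dBm

-70.7 dBm


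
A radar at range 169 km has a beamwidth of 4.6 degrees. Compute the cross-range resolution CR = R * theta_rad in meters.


BW_rad = 0.080285146
CR = 169000 * 0.080285146 = 13568.2 m

13568.2 m


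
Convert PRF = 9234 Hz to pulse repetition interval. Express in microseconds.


PRI = 1/9234 = 0.0001082954 s = 108.3 us

108.3 us


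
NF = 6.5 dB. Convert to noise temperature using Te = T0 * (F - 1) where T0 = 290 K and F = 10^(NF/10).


NF_lin = 10^(6.5/10) = 4.466836
Te = 290 * (4.466836 - 1) = 1005.4 K

1005.4 K


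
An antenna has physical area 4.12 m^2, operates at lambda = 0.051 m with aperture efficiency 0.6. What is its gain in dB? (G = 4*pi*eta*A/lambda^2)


G_linear = 4*pi*0.6*4.12/0.051^2 = 11943.13
G_dB = 10*log10(11943.13) = 40.8 dB

40.8 dB


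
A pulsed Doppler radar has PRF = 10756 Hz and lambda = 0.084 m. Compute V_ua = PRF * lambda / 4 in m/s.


V_ua = 10756 * 0.084 / 4 = 225.9 m/s

225.9 m/s


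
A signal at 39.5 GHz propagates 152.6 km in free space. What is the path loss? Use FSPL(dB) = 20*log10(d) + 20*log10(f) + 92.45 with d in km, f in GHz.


20*log10(152.6) = 43.67
20*log10(39.5) = 31.93
FSPL = 168.1 dB

168.1 dB


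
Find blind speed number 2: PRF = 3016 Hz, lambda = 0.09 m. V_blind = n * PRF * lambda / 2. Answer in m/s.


V_blind = 2 * 3016 * 0.09 / 2 = 271.4 m/s

271.4 m/s


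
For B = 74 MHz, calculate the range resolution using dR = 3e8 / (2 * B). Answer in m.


dR = 3e8 / (2 * 74000000.0) = 2.03 m

2.03 m


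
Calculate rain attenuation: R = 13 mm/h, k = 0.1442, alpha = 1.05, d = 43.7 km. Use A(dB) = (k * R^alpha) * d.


gamma = 0.1442 * 13^1.05 = 2.13111 dB/km
A = 2.13111 * 43.7 = 93.13 dB

93.13 dB


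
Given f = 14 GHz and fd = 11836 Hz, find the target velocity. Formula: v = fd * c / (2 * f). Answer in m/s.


v = 11836 * 3e8 / (2 * 14000000000.0) = 126.8 m/s

126.8 m/s


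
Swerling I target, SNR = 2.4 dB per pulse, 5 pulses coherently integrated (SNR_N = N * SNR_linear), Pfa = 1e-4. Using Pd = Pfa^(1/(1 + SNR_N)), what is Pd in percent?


SNR_lin = 10^(2.4/10) = 1.7378
SNR_N = 5 * 1.7378 = 8.689
1/(1 + SNR_N) = 1/9.689 = 0.1032098
Pd = (1e-4)^0.1032098 = 0.38651
Pd = 38.7%

38.7%


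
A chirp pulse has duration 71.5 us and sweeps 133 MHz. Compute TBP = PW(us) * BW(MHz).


TBP = 71.5 * 133 = 9509.5

9509.5


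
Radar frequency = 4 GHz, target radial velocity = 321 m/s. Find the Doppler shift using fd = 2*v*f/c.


fd = 2 * 321 * 4000000000.0 / 3e8 = 8560.0 Hz

8560.0 Hz


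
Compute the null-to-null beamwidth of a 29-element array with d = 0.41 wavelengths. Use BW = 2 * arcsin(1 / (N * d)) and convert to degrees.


1/(N*d) = 1/(29*0.41) = 0.084104
BW = 2*arcsin(0.084104) = 9.6 degrees

9.6 degrees


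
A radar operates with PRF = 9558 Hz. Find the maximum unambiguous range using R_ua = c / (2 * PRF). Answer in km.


R_ua = 3e8 / (2 * 9558) = 15693.7 m = 15.7 km

15.7 km


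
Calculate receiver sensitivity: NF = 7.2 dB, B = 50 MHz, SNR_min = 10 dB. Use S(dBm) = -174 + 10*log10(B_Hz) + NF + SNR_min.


10*log10(50000000.0) = 76.99
S = -174 + 76.99 + 7.2 + 10 = -79.8 dBm

-79.8 dBm


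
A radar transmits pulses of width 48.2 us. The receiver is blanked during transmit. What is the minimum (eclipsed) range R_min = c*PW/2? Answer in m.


R_min = 3e8 * 48.2e-6 / 2 = 7230.0 m

7230.0 m


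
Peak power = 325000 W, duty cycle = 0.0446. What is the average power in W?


P_avg = 325000 * 0.0446 = 14495.0 W

14495.0 W


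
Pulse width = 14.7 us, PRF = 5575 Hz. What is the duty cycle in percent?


DC = 14.7e-6 * 5575 * 100 = 8.2%

8.2%


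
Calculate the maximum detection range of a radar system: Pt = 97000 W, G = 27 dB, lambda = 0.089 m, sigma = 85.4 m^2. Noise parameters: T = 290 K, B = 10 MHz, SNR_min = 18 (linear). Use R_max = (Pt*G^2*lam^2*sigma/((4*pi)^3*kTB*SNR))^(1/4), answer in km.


G_lin = 10^(27/10) = 501.187234
R^4 = 97000 * 501.187234^2 * 0.089^2 * 85.4 / ((4*pi)^3 * 1.38e-23 * 290 * 10000000.0 * 18)
R^4 = 1.153e19 m^4
R_max = (1.153e19)^(1/4) = 58271.7 m = 58.3 km

58.3 km


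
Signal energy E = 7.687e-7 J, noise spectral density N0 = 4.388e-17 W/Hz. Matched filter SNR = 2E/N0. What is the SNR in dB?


SNR_lin = 2 * 7.687e-7 / 4.388e-17 = 3.504e10
SNR_dB = 10*log10(3.504e10) = 105.4 dB

105.4 dB


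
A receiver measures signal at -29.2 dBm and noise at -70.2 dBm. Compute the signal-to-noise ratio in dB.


SNR = -29.2 - (-70.2) = 41.0 dB

41.0 dB


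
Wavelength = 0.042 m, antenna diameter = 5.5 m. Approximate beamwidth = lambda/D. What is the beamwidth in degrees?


BW_rad = 0.042 / 5.5 = 0.007636
BW_deg = 0.44 degrees

0.44 degrees


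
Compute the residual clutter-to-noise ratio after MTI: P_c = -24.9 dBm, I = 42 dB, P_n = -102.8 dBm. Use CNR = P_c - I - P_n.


CNR = -24.9 - 42 - (-102.8) = 35.9 dB

35.9 dB


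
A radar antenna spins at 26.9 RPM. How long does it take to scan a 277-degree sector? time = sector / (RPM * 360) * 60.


t = 277 / (26.9 * 360) * 60 = 1.72 s

1.72 s


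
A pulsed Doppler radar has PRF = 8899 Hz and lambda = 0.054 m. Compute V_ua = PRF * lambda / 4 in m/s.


V_ua = 8899 * 0.054 / 4 = 120.1 m/s

120.1 m/s


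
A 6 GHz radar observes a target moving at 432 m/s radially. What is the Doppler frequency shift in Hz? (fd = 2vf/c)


fd = 2 * 432 * 6000000000.0 / 3e8 = 17280.0 Hz

17280.0 Hz


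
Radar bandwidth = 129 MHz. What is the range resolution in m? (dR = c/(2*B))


dR = 3e8 / (2 * 129000000.0) = 1.16 m

1.16 m


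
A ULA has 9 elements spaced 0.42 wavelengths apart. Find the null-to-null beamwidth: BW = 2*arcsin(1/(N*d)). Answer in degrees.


1/(N*d) = 1/(9*0.42) = 0.26455
BW = 2*arcsin(0.26455) = 30.7 degrees

30.7 degrees


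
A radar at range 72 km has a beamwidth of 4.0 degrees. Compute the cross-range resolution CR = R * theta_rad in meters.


BW_rad = 0.06981317
CR = 72000 * 0.06981317 = 5026.5 m

5026.5 m


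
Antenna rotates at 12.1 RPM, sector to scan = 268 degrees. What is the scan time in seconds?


t = 268 / (12.1 * 360) * 60 = 3.69 s

3.69 s


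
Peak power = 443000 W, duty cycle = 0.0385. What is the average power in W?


P_avg = 443000 * 0.0385 = 17055.5 W

17055.5 W


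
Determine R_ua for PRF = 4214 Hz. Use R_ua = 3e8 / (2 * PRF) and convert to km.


R_ua = 3e8 / (2 * 4214) = 35595.6 m = 35.6 km

35.6 km


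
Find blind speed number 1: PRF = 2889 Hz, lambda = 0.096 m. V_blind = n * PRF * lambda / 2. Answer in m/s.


V_blind = 1 * 2889 * 0.096 / 2 = 138.7 m/s

138.7 m/s


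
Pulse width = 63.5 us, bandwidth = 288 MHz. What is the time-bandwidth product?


TBP = 63.5 * 288 = 18288.0

18288.0


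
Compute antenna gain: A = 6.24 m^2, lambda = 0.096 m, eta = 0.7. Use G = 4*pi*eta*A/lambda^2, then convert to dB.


G_linear = 4*pi*0.7*6.24/0.096^2 = 5955.94
G_dB = 10*log10(5955.94) = 37.7 dB

37.7 dB


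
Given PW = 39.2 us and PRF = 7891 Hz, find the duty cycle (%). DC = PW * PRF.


DC = 39.2e-6 * 7891 * 100 = 30.93%

30.93%


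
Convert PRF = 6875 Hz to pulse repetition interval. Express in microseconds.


PRI = 1/6875 = 0.0001454545 s = 145.5 us

145.5 us


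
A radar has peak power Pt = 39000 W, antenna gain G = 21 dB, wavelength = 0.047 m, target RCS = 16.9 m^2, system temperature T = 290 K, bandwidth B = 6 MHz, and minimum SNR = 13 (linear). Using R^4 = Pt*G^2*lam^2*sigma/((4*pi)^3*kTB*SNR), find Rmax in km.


G_lin = 10^(21/10) = 125.892541
R^4 = 39000 * 125.892541^2 * 0.047^2 * 16.9 / ((4*pi)^3 * 1.38e-23 * 290 * 6000000.0 * 13)
R^4 = 3.72517e16 m^4
R_max = (3.72517e16)^(1/4) = 13892.7 m = 13.9 km

13.9 km


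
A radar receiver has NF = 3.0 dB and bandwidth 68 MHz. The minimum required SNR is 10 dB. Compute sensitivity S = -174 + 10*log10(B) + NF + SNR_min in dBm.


10*log10(68000000.0) = 78.33
S = -174 + 78.33 + 3.0 + 10 = -82.7 dBm

-82.7 dBm


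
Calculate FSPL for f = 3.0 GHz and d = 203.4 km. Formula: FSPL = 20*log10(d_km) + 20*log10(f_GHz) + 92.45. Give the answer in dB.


20*log10(203.4) = 46.17
20*log10(3.0) = 9.54
FSPL = 148.2 dB

148.2 dB


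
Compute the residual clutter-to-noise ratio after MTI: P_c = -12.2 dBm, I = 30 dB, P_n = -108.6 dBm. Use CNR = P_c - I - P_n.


CNR = -12.2 - 30 - (-108.6) = 66.4 dB

66.4 dB


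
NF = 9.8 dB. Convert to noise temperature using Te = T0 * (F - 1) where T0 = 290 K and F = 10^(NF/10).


NF_lin = 10^(9.8/10) = 9.549926
Te = 290 * (9.549926 - 1) = 2479.5 K

2479.5 K


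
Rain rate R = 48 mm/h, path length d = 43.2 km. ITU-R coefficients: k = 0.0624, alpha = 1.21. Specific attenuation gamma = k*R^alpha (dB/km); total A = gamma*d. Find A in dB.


gamma = 0.0624 * 48^1.21 = 6.75284 dB/km
A = 6.75284 * 43.2 = 291.72 dB

291.72 dB


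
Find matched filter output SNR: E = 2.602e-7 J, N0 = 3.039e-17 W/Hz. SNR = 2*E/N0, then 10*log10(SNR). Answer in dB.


SNR_lin = 2 * 2.602e-7 / 3.039e-17 = 1.712e10
SNR_dB = 10*log10(1.712e10) = 102.3 dB

102.3 dB


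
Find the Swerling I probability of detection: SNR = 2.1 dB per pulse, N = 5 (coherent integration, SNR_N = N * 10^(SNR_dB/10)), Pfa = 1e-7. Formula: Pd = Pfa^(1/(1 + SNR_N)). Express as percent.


SNR_lin = 10^(2.1/10) = 1.62181
SNR_N = 5 * 1.62181 = 8.10905
1/(1 + SNR_N) = 1/9.10905 = 0.1097809
Pd = (1e-7)^0.1097809 = 0.17043
Pd = 17.0%

17.0%


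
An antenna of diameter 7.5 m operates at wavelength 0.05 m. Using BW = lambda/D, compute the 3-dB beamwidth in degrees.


BW_rad = 0.05 / 7.5 = 0.006667
BW_deg = 0.38 degrees

0.38 degrees


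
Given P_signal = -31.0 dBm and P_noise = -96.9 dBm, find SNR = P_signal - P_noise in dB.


SNR = -31.0 - (-96.9) = 65.9 dB

65.9 dB


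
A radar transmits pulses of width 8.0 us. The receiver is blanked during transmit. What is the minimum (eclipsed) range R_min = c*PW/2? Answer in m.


R_min = 3e8 * 8.0e-6 / 2 = 1200.0 m

1200.0 m


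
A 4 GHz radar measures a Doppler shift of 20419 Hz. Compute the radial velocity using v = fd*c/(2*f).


v = 20419 * 3e8 / (2 * 4000000000.0) = 765.7 m/s

765.7 m/s


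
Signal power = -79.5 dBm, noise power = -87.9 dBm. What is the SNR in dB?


SNR = -79.5 - (-87.9) = 8.4 dB

8.4 dB


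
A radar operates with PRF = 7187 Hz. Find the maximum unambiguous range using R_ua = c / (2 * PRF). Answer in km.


R_ua = 3e8 / (2 * 7187) = 20871.0 m = 20.9 km

20.9 km


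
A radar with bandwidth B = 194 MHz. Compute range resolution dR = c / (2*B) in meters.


dR = 3e8 / (2 * 194000000.0) = 0.77 m

0.77 m


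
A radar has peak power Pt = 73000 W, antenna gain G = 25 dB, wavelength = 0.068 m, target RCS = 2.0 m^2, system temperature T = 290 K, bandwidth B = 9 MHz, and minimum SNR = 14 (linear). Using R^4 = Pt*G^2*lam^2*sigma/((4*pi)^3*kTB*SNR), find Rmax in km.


G_lin = 10^(25/10) = 316.227766
R^4 = 73000 * 316.227766^2 * 0.068^2 * 2.0 / ((4*pi)^3 * 1.38e-23 * 290 * 9000000.0 * 14)
R^4 = 6.74673e16 m^4
R_max = (6.74673e16)^(1/4) = 16116.6 m = 16.1 km

16.1 km


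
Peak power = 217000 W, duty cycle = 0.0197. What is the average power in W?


P_avg = 217000 * 0.0197 = 4274.9 W

4274.9 W


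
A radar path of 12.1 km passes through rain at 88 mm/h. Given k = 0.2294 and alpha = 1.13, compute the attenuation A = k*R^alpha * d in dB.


gamma = 0.2294 * 88^1.13 = 36.129241 dB/km
A = 36.129241 * 12.1 = 437.16 dB

437.16 dB


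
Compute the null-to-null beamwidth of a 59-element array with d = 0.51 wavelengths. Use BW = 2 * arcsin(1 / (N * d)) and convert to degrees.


1/(N*d) = 1/(59*0.51) = 0.033234
BW = 2*arcsin(0.033234) = 3.8 degrees

3.8 degrees


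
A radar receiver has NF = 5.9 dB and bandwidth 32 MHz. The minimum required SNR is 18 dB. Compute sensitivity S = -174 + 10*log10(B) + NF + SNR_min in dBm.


10*log10(32000000.0) = 75.05
S = -174 + 75.05 + 5.9 + 18 = -75.0 dBm

-75.0 dBm


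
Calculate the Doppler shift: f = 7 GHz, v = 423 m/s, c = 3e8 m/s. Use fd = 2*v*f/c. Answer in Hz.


fd = 2 * 423 * 7000000000.0 / 3e8 = 19740.0 Hz

19740.0 Hz


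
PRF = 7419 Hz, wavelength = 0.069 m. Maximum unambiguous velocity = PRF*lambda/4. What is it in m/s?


V_ua = 7419 * 0.069 / 4 = 128.0 m/s

128.0 m/s


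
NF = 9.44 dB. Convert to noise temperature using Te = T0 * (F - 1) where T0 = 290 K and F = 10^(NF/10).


NF_lin = 10^(9.44/10) = 8.790225
Te = 290 * (8.790225 - 1) = 2259.2 K

2259.2 K


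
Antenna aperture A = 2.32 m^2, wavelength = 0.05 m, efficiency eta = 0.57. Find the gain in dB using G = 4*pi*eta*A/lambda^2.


G_linear = 4*pi*0.57*2.32/0.05^2 = 6647.11
G_dB = 10*log10(6647.11) = 38.2 dB

38.2 dB


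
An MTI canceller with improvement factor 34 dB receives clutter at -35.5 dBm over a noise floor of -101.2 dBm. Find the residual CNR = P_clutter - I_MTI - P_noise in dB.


CNR = -35.5 - 34 - (-101.2) = 31.7 dB

31.7 dB


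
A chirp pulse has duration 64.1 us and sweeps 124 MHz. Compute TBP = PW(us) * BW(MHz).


TBP = 64.1 * 124 = 7948.4

7948.4


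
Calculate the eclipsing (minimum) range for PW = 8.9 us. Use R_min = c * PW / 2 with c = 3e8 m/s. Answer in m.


R_min = 3e8 * 8.9e-6 / 2 = 1335.0 m

1335.0 m


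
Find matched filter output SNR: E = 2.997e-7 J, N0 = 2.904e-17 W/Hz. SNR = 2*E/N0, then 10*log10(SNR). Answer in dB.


SNR_lin = 2 * 2.997e-7 / 2.904e-17 = 2.064e10
SNR_dB = 10*log10(2.064e10) = 103.1 dB

103.1 dB


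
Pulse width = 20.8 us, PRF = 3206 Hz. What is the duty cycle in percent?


DC = 20.8e-6 * 3206 * 100 = 6.67%

6.67%


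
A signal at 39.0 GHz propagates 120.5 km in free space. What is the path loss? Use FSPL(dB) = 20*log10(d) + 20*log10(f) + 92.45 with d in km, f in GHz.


20*log10(120.5) = 41.62
20*log10(39.0) = 31.82
FSPL = 165.9 dB

165.9 dB


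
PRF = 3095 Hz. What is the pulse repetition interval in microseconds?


PRI = 1/3095 = 0.0003231018 s = 323.1 us

323.1 us


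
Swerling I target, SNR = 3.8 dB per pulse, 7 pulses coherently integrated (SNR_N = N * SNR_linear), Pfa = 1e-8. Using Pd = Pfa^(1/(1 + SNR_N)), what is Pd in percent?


SNR_lin = 10^(3.8/10) = 2.39883
SNR_N = 7 * 2.39883 = 16.79181
1/(1 + SNR_N) = 1/17.79181 = 0.0562056
Pd = (1e-8)^0.0562056 = 0.3551
Pd = 35.5%

35.5%


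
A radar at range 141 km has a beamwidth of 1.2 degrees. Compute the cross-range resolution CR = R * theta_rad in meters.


BW_rad = 0.020943951
CR = 141000 * 0.020943951 = 2953.1 m

2953.1 m


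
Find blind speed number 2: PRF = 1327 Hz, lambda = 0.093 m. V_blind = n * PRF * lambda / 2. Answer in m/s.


V_blind = 2 * 1327 * 0.093 / 2 = 123.4 m/s

123.4 m/s


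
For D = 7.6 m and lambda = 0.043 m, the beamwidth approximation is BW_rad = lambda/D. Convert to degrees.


BW_rad = 0.043 / 7.6 = 0.005658
BW_deg = 0.32 degrees

0.32 degrees


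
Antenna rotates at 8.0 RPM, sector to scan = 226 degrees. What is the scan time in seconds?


t = 226 / (8.0 * 360) * 60 = 4.71 s

4.71 s


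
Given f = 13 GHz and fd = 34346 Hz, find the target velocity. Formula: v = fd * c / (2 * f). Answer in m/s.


v = 34346 * 3e8 / (2 * 13000000000.0) = 396.3 m/s

396.3 m/s


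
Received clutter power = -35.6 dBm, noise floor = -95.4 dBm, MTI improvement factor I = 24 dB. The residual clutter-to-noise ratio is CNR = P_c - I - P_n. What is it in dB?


CNR = -35.6 - 24 - (-95.4) = 35.8 dB

35.8 dB


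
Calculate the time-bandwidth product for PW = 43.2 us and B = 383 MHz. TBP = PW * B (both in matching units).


TBP = 43.2 * 383 = 16545.6

16545.6


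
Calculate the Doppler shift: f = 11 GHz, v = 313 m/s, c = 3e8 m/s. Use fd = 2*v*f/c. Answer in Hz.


fd = 2 * 313 * 11000000000.0 / 3e8 = 22953.3 Hz

22953.3 Hz


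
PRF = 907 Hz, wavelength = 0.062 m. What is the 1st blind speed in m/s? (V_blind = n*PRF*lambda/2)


V_blind = 1 * 907 * 0.062 / 2 = 28.1 m/s

28.1 m/s


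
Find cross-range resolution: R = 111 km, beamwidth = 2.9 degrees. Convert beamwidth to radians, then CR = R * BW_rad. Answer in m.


BW_rad = 0.050614548
CR = 111000 * 0.050614548 = 5618.2 m

5618.2 m


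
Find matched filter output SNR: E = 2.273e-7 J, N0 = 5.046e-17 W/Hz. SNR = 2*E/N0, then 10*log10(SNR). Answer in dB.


SNR_lin = 2 * 2.273e-7 / 5.046e-17 = 9.009e9
SNR_dB = 10*log10(9.009e9) = 99.5 dB

99.5 dB


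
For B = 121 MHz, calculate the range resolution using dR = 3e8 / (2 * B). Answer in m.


dR = 3e8 / (2 * 121000000.0) = 1.24 m

1.24 m


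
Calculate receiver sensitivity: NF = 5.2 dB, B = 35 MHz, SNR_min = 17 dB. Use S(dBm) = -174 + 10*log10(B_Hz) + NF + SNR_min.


10*log10(35000000.0) = 75.44
S = -174 + 75.44 + 5.2 + 17 = -76.4 dBm

-76.4 dBm


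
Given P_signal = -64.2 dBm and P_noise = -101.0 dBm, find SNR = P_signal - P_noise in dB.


SNR = -64.2 - (-101.0) = 36.8 dB

36.8 dB


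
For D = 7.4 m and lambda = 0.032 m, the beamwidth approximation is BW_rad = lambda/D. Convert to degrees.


BW_rad = 0.032 / 7.4 = 0.004324
BW_deg = 0.25 degrees

0.25 degrees


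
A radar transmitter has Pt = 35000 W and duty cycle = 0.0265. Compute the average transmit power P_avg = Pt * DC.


P_avg = 35000 * 0.0265 = 927.5 W

927.5 W


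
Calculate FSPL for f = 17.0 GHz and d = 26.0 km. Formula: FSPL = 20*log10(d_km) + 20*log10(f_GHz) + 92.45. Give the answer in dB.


20*log10(26.0) = 28.3
20*log10(17.0) = 24.61
FSPL = 145.4 dB

145.4 dB


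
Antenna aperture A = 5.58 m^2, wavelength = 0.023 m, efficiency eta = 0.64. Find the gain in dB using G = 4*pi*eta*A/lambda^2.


G_linear = 4*pi*0.64*5.58/0.023^2 = 84833.69
G_dB = 10*log10(84833.69) = 49.3 dB

49.3 dB
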